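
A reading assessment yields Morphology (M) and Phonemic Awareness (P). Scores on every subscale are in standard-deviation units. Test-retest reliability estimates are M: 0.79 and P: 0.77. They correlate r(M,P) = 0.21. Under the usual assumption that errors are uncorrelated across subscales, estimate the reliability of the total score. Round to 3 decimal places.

Var(M+P) = 2 + 2·[0.21] = 2 + 0.42 = 2.42.
Under uncorrelated errors the observed covariances equal the true-score covariances, so only the own-variance terms attenuate.
True-score variance = [0.79 + 0.77] + 0.42 = 1.56 + 0.42 = 1.98.
Reliability = 1.98 / 2.42 = 0.818.

0.818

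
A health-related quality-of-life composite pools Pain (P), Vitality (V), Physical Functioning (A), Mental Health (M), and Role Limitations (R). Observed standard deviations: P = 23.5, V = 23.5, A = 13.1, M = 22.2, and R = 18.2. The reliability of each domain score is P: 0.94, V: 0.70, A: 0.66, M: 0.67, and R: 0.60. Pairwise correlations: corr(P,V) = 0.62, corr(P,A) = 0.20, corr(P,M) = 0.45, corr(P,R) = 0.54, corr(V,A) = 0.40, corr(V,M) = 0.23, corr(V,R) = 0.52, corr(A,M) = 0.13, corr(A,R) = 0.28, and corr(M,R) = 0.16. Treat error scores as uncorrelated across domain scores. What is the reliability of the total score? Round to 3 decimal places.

0.892

Var(P+V+A+M+R) = 23.5² + 23.5² + 13.1² + 22.2² + 18.2² + 2·[23.5·23.5·0.62 + 23.5·13.1·0.20 + 23.5·22.2·0.45 + 23.5·18.2·0.54 + 23.5·13.1·0.40 + 23.5·22.2·0.23 + 23.5·18.2·0.52 + 13.1·22.2·0.13 + 13.1·18.2·0.28 + 22.2·18.2·0.16] = 2100.19 + 3008.87 = 5109.06.
Because errors are independent across components, Cov(Tᵢ,Tⱼ) = Cov(Xᵢ,Xⱼ); the off-diagonal part of the true-score variance is the same as above.
True-score variance = [23.5²·0.94 + 23.5²·0.70 + 13.1²·0.66 + 22.2²·0.67 + 18.2²·0.60] + 3008.87 = 1547.9 + 3008.87 = 4556.77.
Reliability = 4556.77 / 5109.06 = 0.892.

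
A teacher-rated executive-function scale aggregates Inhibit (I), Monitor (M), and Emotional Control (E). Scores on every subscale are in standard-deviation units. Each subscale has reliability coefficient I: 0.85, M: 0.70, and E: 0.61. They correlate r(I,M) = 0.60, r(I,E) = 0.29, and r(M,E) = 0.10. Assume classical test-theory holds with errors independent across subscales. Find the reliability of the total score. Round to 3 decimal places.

0.831

Var(I+M+E) = 3 + 2·[0.60 + 0.29 + 0.10] = 3 + 1.98 = 4.98.
Because errors are independent across components, Cov(Tᵢ,Tⱼ) = Cov(Xᵢ,Xⱼ); the off-diagonal part of the true-score variance is the same as above.
True-score variance = [0.85 + 0.70 + 0.61] + 1.98 = 2.16 + 1.98 = 4.14.
Reliability = 4.14 / 4.98 = 0.831.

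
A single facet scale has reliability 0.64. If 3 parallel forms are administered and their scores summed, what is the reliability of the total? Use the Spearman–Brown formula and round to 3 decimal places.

0.842

ρ_k = kρ / (1 + (k−1)ρ) = 3·0.64 / (1 + 2·0.64) = 1.920 / 2.280 = 0.842.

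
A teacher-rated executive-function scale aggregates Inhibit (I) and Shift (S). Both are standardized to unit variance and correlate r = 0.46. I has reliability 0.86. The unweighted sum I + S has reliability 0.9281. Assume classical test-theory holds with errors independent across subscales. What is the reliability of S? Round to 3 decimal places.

Var(I+S) = 2 + 2·0.46 = 2.920.
True-score variance = ρ_I + ρ_S + 2·0.46, so 0.9281 = (0.86 + ρ_S + 0.92) / 2.920.
ρ_S = 0.9281·2.920 − 0.86 − 0.92 = 0.930.

0.930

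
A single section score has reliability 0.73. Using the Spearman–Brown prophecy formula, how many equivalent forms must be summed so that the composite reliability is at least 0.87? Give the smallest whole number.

3

k ≥ ρ*(1−ρ₁)/(ρ₁(1−ρ*)) = 0.87·0.27 / (0.73·0.13) = 2.475.
Smallest integer k = 3.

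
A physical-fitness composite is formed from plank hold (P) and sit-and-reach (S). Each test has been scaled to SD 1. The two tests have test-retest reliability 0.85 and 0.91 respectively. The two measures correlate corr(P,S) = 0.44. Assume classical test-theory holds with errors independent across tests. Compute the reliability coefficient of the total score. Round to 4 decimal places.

0.9167

Var(P+S) = 2 + 2·[0.44] = 2 + 0.88 = 2.88.
Under uncorrelated errors the observed covariances equal the true-score covariances, so only the own-variance terms attenuate.
True-score variance = [0.85 + 0.91] + 0.88 = 1.76 + 0.88 = 2.64.
Reliability = 2.64 / 2.88 = 0.9167.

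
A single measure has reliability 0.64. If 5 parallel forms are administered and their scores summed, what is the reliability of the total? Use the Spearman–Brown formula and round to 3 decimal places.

0.899

ρ_k = kρ / (1 + (k−1)ρ) = 5·0.64 / (1 + 4·0.64) = 3.200 / 3.560 = 0.899.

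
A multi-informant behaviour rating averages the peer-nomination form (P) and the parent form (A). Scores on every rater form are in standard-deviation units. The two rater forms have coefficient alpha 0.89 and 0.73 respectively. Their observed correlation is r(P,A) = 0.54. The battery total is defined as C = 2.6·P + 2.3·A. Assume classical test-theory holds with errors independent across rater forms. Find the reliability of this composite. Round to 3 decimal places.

0.883

Var(C) = 2.6² + 2.3² + 2·[5.98·0.54] = 12.05 + 6.4584 = 18.5084.
With uncorrelated errors the cross-covariances are all true-score covariance, so they carry over unchanged; only the diagonal terms shrink to ρᵢσᵢ².
True-score variance = [2.6²·0.89 + 2.3²·0.73] + 6.4584 = 9.8781 + 6.4584 = 16.3365.
Reliability = 16.3365 / 18.5084 = 0.883.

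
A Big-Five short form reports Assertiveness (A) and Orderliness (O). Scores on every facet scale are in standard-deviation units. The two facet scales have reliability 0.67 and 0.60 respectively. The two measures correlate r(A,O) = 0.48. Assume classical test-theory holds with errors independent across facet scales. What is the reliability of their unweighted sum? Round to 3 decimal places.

0.753

Var(A+O) = 2 + 2·[0.48] = 2 + 0.96 = 2.96.
Because errors are independent across components, Cov(Tᵢ,Tⱼ) = Cov(Xᵢ,Xⱼ); the off-diagonal part of the true-score variance is the same as above.
True-score variance = [0.67 + 0.60] + 0.96 = 1.27 + 0.96 = 2.23.
Reliability = 2.23 / 2.96 = 0.753.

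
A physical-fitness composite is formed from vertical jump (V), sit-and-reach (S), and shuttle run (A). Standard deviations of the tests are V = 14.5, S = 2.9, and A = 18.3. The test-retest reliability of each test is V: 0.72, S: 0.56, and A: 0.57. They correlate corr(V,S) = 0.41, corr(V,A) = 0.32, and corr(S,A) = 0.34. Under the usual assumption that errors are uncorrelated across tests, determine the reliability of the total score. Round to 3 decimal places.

Var(V+S+A) = 14.5² + 2.9² + 18.3² + 2·[14.5·2.9·0.41 + 14.5·18.3·0.32 + 2.9·18.3·0.34] = 553.55 + 240.393 = 793.943.
Under uncorrelated errors the observed covariances equal the true-score covariances, so only the own-variance terms attenuate.
True-score variance = [14.5²·0.72 + 2.9²·0.56 + 18.3²·0.57] + 240.393 = 346.977 + 240.393 = 587.37.
Reliability = 587.37 / 793.943 = 0.740.

0.740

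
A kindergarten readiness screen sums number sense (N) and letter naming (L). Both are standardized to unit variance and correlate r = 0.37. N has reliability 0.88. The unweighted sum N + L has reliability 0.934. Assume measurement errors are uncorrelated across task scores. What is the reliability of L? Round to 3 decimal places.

Var(N+L) = 2 + 2·0.37 = 2.740.
True-score variance = ρ_N + ρ_L + 2·0.37, so 0.934 = (0.88 + ρ_L + 0.74) / 2.740.
ρ_L = 0.934·2.740 − 0.88 − 0.74 = 0.939.

0.939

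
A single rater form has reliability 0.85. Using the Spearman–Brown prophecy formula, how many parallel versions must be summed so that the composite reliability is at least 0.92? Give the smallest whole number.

3

k ≥ ρ*(1−ρ₁)/(ρ₁(1−ρ*)) = 0.92·0.15 / (0.85·0.08) = 2.029.
Smallest integer k = 3.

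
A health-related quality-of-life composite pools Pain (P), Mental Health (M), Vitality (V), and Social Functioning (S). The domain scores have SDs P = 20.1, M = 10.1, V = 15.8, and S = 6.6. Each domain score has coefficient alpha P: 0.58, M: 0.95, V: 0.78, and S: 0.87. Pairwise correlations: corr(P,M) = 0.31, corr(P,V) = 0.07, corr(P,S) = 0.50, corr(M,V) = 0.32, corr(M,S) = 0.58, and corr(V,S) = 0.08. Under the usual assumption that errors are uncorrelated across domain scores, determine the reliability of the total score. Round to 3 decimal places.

0.819

Var(P+M+V+S) = 20.1² + 10.1² + 15.8² + 6.6² + 2·[20.1·10.1·0.31 + 20.1·15.8·0.07 + 20.1·6.6·0.50 + 10.1·15.8·0.32 + 10.1·6.6·0.58 + 15.8·6.6·0.08] = 799.22 + 499.129 = 1298.35.
Under uncorrelated errors the observed covariances equal the true-score covariances, so only the own-variance terms attenuate.
True-score variance = [20.1²·0.58 + 10.1²·0.95 + 15.8²·0.78 + 6.6²·0.87] + 499.129 = 563.852 + 499.129 = 1062.98.
Reliability = 1062.98 / 1298.35 = 0.819.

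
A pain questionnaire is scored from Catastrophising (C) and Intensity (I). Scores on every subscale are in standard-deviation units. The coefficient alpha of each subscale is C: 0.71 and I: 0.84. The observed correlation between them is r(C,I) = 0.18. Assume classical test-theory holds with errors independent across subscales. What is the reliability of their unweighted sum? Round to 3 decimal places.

Var(C+I) = 2 + 2·[0.18] = 2 + 0.36 = 2.36.
Because errors are independent across components, Cov(Tᵢ,Tⱼ) = Cov(Xᵢ,Xⱼ); the off-diagonal part of the true-score variance is the same as above.
True-score variance = [0.71 + 0.84] + 0.36 = 1.55 + 0.36 = 1.91.
Reliability = 1.91 / 2.36 = 0.809.

0.809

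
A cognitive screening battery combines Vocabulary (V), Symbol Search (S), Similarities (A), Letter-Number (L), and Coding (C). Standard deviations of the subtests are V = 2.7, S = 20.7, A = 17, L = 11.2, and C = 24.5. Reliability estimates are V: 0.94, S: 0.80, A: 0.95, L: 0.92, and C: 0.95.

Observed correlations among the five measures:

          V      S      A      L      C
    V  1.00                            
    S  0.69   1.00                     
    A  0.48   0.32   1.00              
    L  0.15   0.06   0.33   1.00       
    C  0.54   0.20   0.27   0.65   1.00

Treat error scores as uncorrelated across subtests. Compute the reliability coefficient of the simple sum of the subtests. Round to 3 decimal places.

Var(V+S+A+L+C) = 2.7² + 20.7² + 17² + 11.2² + 24.5² + 2·[2.7·20.7·0.69 + 2.7·17·0.48 + 2.7·11.2·0.15 + 2.7·24.5·0.54 + 20.7·17·0.32 + 20.7·11.2·0.06 + 20.7·24.5·0.20 + 17·11.2·0.33 + 17·24.5·0.27 + 11.2·24.5·0.65] = 1450.47 + 1364.9 = 2815.37.
Because errors are independent across components, Cov(Tᵢ,Tⱼ) = Cov(Xᵢ,Xⱼ); the off-diagonal part of the true-score variance is the same as above.
True-score variance = [2.7²·0.94 + 20.7²·0.80 + 17²·0.95 + 11.2²·0.92 + 24.5²·0.95] + 1364.9 = 1309.84 + 1364.9 = 2674.73.
Reliability = 2674.73 / 2815.37 = 0.950.

0.950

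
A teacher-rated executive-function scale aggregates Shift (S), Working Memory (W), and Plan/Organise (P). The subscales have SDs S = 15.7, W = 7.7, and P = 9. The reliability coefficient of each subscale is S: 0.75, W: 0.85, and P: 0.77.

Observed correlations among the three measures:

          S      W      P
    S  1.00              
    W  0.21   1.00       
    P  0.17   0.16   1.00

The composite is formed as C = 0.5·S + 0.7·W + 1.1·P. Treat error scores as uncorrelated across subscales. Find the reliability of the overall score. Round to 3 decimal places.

0.831

Var(C) = 0.5²·15.7² + 0.7²·7.7² + 1.1²·9² + 2·[0.35·15.7·7.7·0.21 + 0.55·15.7·9·0.17 + 0.77·7.7·9·0.16] = 188.685 + 61.2694 = 249.954.
Under uncorrelated errors the observed covariances equal the true-score covariances, so only the own-variance terms attenuate.
True-score variance = [0.5²·15.7²·0.75 + 0.7²·7.7²·0.85 + 1.1²·9²·0.77] + 61.2694 = 146.379 + 61.2694 = 207.648.
Reliability = 207.648 / 249.954 = 0.831.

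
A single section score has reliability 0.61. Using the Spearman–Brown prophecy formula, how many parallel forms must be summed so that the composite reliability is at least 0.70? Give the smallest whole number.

k ≥ ρ*(1−ρ₁)/(ρ₁(1−ρ*)) = 0.70·0.39 / (0.61·0.30) = 1.492.
Smallest integer k = 2.

2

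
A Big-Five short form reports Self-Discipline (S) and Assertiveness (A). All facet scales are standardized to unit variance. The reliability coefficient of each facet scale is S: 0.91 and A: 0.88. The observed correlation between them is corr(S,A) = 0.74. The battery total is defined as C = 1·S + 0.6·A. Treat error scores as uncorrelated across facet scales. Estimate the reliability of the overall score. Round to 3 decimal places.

0.941

Var(C) = 1 + 0.6² + 2·[0.6·0.74] = 1.36 + 0.888 = 2.248.
Under uncorrelated errors the observed covariances equal the true-score covariances, so only the own-variance terms attenuate.
True-score variance = [0.91 + 0.6²·0.88] + 0.888 = 1.2268 + 0.888 = 2.1148.
Reliability = 2.1148 / 2.248 = 0.941.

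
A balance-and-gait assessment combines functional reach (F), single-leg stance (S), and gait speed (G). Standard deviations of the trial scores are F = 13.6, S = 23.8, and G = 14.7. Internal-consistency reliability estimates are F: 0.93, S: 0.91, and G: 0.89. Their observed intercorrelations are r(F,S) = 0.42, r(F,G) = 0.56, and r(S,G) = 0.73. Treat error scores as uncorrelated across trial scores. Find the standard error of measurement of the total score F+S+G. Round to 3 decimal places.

Var(total) = 967.49 + 1006.6 = 1974.09.
True-score variance = 879.793 + 1006.6 = 1886.39, so reliability = 0.9556.
Error variance = 1974.09 − 1886.39 = 87.6967; SEM = √87.6967 = 9.365.

9.365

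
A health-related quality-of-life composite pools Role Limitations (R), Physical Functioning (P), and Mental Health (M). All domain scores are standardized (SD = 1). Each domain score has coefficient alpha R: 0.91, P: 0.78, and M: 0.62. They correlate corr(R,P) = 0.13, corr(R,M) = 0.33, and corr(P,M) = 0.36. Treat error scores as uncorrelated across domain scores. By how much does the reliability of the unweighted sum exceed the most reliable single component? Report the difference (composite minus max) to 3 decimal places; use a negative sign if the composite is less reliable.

Var(sum) = 3 + 1.64 = 4.64; true-score variance = 2.31 + 1.64 = 3.95; composite reliability = 0.8513.
Max component reliability = 0.9100.
Difference = 0.8513 − 0.9100 = -0.059.

-0.059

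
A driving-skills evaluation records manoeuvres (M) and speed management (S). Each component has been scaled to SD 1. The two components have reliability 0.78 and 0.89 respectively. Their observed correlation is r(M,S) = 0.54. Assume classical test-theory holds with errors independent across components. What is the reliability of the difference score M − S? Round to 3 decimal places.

0.641

Var(M−S) = 1 + 1 − 2·0.54 = 2 − 1.08 = 0.92.
Because errors are independent across components, Cov(Tᵢ,Tⱼ) = Cov(Xᵢ,Xⱼ); the off-diagonal part of the true-score variance is the same as above.
True-score variance = [0.78 + 0.89] − 1.08 = 1.67 − 1.08 = 0.59.
Reliability = 0.59 / 0.92 = 0.641.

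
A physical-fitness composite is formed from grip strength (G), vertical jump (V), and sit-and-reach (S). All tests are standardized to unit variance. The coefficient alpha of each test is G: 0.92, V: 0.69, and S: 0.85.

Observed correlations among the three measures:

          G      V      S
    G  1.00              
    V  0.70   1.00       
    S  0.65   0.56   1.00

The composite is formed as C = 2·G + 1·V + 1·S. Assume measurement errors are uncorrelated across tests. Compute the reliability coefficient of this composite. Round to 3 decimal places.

Var(C) = 2² + 1 + 1 + 2·[2·0.70 + 2·0.65 + 0.56] = 6 + 6.52 = 12.52.
Under uncorrelated errors the observed covariances equal the true-score covariances, so only the own-variance terms attenuate.
True-score variance = [2²·0.92 + 0.69 + 0.85] + 6.52 = 5.22 + 6.52 = 11.74.
Reliability = 11.74 / 12.52 = 0.938.

0.938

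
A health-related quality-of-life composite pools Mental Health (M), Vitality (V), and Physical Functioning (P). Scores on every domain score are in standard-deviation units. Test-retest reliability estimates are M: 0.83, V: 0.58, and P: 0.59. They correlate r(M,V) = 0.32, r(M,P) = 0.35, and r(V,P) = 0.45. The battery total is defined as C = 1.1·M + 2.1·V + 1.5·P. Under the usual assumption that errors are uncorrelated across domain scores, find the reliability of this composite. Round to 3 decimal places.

Var(C) = 1.1² + 2.1² + 1.5² + 2·[2.31·0.32 + 1.65·0.35 + 3.15·0.45] = 7.87 + 5.4684 = 13.3384.
Under uncorrelated errors the observed covariances equal the true-score covariances, so only the own-variance terms attenuate.
True-score variance = [1.1²·0.83 + 2.1²·0.58 + 1.5²·0.59] + 5.4684 = 4.8896 + 5.4684 = 10.358.
Reliability = 10.358 / 13.3384 = 0.777.

0.777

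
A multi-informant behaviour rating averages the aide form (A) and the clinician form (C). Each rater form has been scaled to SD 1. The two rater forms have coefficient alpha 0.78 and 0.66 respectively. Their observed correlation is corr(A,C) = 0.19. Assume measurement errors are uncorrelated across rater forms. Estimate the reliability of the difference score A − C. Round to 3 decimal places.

0.654

Var(A−C) = 1 + 1 − 2·0.19 = 2 − 0.38 = 1.62.
Under uncorrelated errors the observed covariances equal the true-score covariances, so only the own-variance terms attenuate.
True-score variance = [0.78 + 0.66] − 0.38 = 1.44 − 0.38 = 1.06.
Reliability = 1.06 / 1.62 = 0.654.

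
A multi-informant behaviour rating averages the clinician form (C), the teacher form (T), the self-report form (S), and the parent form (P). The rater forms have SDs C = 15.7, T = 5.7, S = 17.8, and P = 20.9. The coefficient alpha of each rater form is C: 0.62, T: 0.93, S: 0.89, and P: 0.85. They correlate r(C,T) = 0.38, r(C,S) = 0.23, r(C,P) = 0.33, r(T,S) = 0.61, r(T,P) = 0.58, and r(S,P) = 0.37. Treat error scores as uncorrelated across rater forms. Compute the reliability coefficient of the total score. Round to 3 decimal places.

Var(C+T+S+P) = 15.7² + 5.7² + 17.8² + 20.9² + 2·[15.7·5.7·0.38 + 15.7·17.8·0.23 + 15.7·20.9·0.33 + 5.7·17.8·0.61 + 5.7·20.9·0.58 + 17.8·20.9·0.37] = 1032.63 + 950.397 = 1983.03.
Under uncorrelated errors the observed covariances equal the true-score covariances, so only the own-variance terms attenuate.
True-score variance = [15.7²·0.62 + 5.7²·0.93 + 17.8²·0.89 + 20.9²·0.85] + 950.397 = 836.316 + 950.397 = 1786.71.
Reliability = 1786.71 / 1983.03 = 0.901.

0.901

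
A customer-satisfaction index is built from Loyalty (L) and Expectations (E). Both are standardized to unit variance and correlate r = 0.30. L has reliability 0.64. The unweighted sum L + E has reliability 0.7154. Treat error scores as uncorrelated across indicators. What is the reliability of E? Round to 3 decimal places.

Var(L+E) = 2 + 2·0.30 = 2.600.
True-score variance = ρ_L + ρ_E + 2·0.30, so 0.7154 = (0.64 + ρ_E + 0.60) / 2.600.
ρ_E = 0.7154·2.600 − 0.64 − 0.60 = 0.620.

0.620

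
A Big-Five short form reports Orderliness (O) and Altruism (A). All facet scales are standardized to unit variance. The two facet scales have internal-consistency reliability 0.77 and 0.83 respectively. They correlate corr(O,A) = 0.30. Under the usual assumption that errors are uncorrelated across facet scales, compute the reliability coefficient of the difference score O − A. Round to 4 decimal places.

0.7143

Var(O−A) = 1 + 1 − 2·0.30 = 2 − 0.6 = 1.4.
Because errors are independent across components, Cov(Tᵢ,Tⱼ) = Cov(Xᵢ,Xⱼ); the off-diagonal part of the true-score variance is the same as above.
True-score variance = [0.77 + 0.83] − 0.6 = 1.6 − 0.6 = 1.
Reliability = 1 / 1.4 = 0.7143.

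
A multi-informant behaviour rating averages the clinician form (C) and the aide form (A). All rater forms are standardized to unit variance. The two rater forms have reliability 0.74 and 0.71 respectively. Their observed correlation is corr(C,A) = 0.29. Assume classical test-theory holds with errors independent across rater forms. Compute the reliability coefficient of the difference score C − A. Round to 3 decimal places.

0.613

Var(C−A) = 1 + 1 − 2·0.29 = 2 − 0.58 = 1.42.
Because errors are independent across components, Cov(Tᵢ,Tⱼ) = Cov(Xᵢ,Xⱼ); the off-diagonal part of the true-score variance is the same as above.
True-score variance = [0.74 + 0.71] − 0.58 = 1.45 − 0.58 = 0.87.
Reliability = 0.87 / 1.42 = 0.613.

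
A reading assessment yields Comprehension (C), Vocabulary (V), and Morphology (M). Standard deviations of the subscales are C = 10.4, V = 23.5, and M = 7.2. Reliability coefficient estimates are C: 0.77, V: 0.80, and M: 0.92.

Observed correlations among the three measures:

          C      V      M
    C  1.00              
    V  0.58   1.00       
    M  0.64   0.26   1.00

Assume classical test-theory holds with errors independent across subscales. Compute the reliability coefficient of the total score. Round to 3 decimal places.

Var(C+V+M) = 10.4² + 23.5² + 7.2² + 2·[10.4·23.5·0.58 + 10.4·7.2·0.64 + 23.5·7.2·0.26] = 712.25 + 467.334 = 1179.58.
Because errors are independent across components, Cov(Tᵢ,Tⱼ) = Cov(Xᵢ,Xⱼ); the off-diagonal part of the true-score variance is the same as above.
True-score variance = [10.4²·0.77 + 23.5²·0.80 + 7.2²·0.92] + 467.334 = 572.776 + 467.334 = 1040.11.
Reliability = 1040.11 / 1179.58 = 0.882.

0.882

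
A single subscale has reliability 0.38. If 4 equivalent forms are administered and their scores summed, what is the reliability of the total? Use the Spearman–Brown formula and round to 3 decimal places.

0.710

ρ_k = kρ / (1 + (k−1)ρ) = 4·0.38 / (1 + 3·0.38) = 1.520 / 2.140 = 0.710.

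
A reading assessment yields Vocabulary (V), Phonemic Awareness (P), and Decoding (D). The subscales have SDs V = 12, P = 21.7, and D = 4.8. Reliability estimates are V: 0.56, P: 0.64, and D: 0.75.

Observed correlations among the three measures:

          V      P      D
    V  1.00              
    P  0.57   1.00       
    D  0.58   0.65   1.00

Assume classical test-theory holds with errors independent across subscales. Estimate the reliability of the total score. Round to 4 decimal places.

Var(V+P+D) = 12² + 21.7² + 4.8² + 2·[12·21.7·0.57 + 12·4.8·0.58 + 21.7·4.8·0.65] = 637.93 + 499.08 = 1137.01.
With uncorrelated errors the cross-covariances are all true-score covariance, so they carry over unchanged; only the diagonal terms shrink to ρᵢσᵢ².
True-score variance = [12²·0.56 + 21.7²·0.64 + 4.8²·0.75] + 499.08 = 399.29 + 499.08 = 898.37.
Reliability = 898.37 / 1137.01 = 0.7901.

0.7901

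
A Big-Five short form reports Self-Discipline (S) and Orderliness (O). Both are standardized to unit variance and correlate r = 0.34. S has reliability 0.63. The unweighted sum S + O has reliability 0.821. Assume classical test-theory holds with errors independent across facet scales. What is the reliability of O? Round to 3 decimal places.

0.890

Var(S+O) = 2 + 2·0.34 = 2.680.
True-score variance = ρ_S + ρ_O + 2·0.34, so 0.821 = (0.63 + ρ_O + 0.68) / 2.680.
ρ_O = 0.821·2.680 − 0.63 − 0.68 = 0.890.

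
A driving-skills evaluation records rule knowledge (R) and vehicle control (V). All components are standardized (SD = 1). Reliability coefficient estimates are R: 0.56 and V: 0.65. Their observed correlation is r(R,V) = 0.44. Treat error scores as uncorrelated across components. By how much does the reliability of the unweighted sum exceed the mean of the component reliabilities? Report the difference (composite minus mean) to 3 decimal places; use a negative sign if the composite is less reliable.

Var(sum) = 2 + 0.88 = 2.88; true-score variance = 1.21 + 0.88 = 2.09; composite reliability = 0.7257.
Mean component reliability = 0.6050.
Difference = 0.7257 − 0.6050 = 0.121.

0.121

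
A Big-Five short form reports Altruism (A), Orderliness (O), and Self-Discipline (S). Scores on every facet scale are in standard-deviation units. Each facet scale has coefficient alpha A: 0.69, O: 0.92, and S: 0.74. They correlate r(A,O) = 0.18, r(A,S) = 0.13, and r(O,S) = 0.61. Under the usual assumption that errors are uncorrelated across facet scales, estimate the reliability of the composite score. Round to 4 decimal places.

0.8657

Var(A+O+S) = 3 + 2·[0.18 + 0.13 + 0.61] = 3 + 1.84 = 4.84.
Because errors are independent across components, Cov(Tᵢ,Tⱼ) = Cov(Xᵢ,Xⱼ); the off-diagonal part of the true-score variance is the same as above.
True-score variance = [0.69 + 0.92 + 0.74] + 1.84 = 2.35 + 1.84 = 4.19.
Reliability = 4.19 / 4.84 = 0.8657.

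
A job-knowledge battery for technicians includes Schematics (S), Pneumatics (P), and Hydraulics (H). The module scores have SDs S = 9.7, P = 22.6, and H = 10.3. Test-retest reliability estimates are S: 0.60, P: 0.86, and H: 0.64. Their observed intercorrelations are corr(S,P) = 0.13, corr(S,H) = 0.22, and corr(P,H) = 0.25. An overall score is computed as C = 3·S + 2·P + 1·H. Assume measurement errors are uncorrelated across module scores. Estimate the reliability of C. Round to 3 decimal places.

0.821

Var(C) = 3²·9.7² + 2²·22.6² + 10.3² + 2·[6·9.7·22.6·0.13 + 3·9.7·10.3·0.22 + 2·22.6·10.3·0.25] = 2995.94 + 706.644 = 3702.58.
Under uncorrelated errors the observed covariances equal the true-score covariances, so only the own-variance terms attenuate.
True-score variance = [3²·9.7²·0.60 + 2²·22.6²·0.86 + 10.3²·0.64] + 706.644 = 2333 + 706.644 = 3039.64.
Reliability = 3039.64 / 3702.58 = 0.821.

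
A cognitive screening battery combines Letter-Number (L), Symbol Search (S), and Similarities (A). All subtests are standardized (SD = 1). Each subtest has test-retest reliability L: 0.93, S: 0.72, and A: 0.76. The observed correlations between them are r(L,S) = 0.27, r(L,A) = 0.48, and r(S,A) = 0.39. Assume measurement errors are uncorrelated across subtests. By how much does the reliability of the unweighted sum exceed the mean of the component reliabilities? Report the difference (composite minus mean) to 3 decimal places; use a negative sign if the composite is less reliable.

0.085

Var(sum) = 3 + 2.28 = 5.28; true-score variance = 2.41 + 2.28 = 4.69; composite reliability = 0.8883.
Mean component reliability = 0.8033.
Difference = 0.8883 − 0.8033 = 0.085.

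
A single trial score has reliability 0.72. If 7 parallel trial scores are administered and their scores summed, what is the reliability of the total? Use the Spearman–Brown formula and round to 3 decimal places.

ρ_k = kρ / (1 + (k−1)ρ) = 7·0.72 / (1 + 6·0.72) = 5.040 / 5.320 = 0.947.

0.947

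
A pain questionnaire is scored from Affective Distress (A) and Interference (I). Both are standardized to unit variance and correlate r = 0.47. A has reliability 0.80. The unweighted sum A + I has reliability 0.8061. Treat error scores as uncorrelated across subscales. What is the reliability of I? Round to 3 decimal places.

Var(A+I) = 2 + 2·0.47 = 2.940.
True-score variance = ρ_A + ρ_I + 2·0.47, so 0.8061 = (0.80 + ρ_I + 0.94) / 2.940.
ρ_I = 0.8061·2.940 − 0.80 − 0.94 = 0.630.

0.630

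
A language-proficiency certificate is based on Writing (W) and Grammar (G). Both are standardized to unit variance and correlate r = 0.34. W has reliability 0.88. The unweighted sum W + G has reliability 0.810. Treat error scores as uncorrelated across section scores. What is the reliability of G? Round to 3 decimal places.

Var(W+G) = 2 + 2·0.34 = 2.680.
True-score variance = ρ_W + ρ_G + 2·0.34, so 0.810 = (0.88 + ρ_G + 0.68) / 2.680.
ρ_G = 0.810·2.680 − 0.88 − 0.68 = 0.611.

0.611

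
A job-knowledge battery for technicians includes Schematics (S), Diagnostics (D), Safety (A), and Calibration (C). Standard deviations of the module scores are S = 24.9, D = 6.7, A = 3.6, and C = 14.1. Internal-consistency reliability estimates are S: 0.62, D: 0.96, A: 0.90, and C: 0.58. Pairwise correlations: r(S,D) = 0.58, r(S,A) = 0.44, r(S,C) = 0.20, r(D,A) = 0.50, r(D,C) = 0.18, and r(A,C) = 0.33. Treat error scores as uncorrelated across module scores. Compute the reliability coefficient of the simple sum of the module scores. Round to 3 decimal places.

Var(S+D+A+C) = 24.9² + 6.7² + 3.6² + 14.1² + 2·[24.9·6.7·0.58 + 24.9·3.6·0.44 + 24.9·14.1·0.20 + 6.7·3.6·0.50 + 6.7·14.1·0.18 + 3.6·14.1·0.33] = 876.67 + 504.473 = 1381.14.
Because errors are independent across components, Cov(Tᵢ,Tⱼ) = Cov(Xᵢ,Xⱼ); the off-diagonal part of the true-score variance is the same as above.
True-score variance = [24.9²·0.62 + 6.7²·0.96 + 3.6²·0.90 + 14.1²·0.58] + 504.473 = 554.474 + 504.473 = 1058.95.
Reliability = 1058.95 / 1381.14 = 0.767.

0.767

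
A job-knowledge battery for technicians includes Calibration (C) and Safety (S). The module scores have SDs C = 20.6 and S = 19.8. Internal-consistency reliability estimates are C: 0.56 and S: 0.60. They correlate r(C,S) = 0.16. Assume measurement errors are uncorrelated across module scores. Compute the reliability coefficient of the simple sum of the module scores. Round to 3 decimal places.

Var(C+S) = 20.6² + 19.8² + 2·[20.6·19.8·0.16] = 816.4 + 130.522 = 946.922.
Under uncorrelated errors the observed covariances equal the true-score covariances, so only the own-variance terms attenuate.
True-score variance = [20.6²·0.56 + 19.8²·0.60] + 130.522 = 472.866 + 130.522 = 603.387.
Reliability = 603.387 / 946.922 = 0.637.

0.637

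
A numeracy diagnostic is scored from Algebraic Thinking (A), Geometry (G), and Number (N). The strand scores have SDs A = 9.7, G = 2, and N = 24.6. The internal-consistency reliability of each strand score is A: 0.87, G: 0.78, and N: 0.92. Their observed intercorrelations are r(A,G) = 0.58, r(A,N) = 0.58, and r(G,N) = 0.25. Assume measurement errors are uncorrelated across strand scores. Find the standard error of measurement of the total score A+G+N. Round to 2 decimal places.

Var(total) = 703.25 + 323.903 = 1027.15.
True-score variance = 641.726 + 323.903 = 965.629, so reliability = 0.9401.
Error variance = 1027.15 − 965.629 = 61.5245; SEM = √61.5245 = 7.84.

7.84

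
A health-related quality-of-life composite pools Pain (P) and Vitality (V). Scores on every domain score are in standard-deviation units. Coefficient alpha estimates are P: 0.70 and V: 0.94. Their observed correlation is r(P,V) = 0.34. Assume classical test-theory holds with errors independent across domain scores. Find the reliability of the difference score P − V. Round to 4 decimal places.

Var(P−V) = 1 + 1 − 2·0.34 = 2 − 0.68 = 1.32.
With uncorrelated errors the cross-covariances are all true-score covariance, so they carry over unchanged; only the diagonal terms shrink to ρᵢσᵢ².
True-score variance = [0.70 + 0.94] − 0.68 = 1.64 − 0.68 = 0.96.
Reliability = 0.96 / 1.32 = 0.7273.

0.7273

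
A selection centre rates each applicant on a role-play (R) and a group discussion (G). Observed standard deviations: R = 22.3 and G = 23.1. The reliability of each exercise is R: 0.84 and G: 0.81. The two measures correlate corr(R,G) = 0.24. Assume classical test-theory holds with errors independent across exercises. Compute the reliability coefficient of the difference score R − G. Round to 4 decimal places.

0.7691

Var(R−G) = 22.3² + 23.1² − 2·22.3·23.1·0.24 = 1030.9 − 247.262 = 783.638.
With uncorrelated errors the cross-covariances are all true-score covariance, so they carry over unchanged; only the diagonal terms shrink to ρᵢσᵢ².
True-score variance = [22.3²·0.84 + 23.1²·0.81] − 247.262 = 849.948 − 247.262 = 602.685.
Reliability = 602.685 / 783.638 = 0.7691.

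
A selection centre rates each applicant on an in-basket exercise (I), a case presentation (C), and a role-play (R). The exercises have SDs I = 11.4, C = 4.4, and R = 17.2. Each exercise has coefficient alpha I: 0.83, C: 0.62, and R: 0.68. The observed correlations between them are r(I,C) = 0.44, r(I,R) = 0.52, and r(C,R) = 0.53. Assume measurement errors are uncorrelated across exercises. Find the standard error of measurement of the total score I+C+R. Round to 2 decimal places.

11.14

Var(total) = 445.16 + 328.285 = 773.445.
True-score variance = 321.041 + 328.285 = 649.326, so reliability = 0.8395.
Error variance = 773.445 − 649.326 = 124.119; SEM = √124.119 = 11.14.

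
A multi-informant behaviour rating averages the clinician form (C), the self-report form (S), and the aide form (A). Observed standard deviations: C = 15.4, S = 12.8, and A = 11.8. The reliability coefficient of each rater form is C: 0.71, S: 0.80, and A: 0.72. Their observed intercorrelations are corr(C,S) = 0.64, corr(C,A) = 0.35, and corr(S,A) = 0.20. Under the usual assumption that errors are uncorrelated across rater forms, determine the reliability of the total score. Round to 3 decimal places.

0.857

Var(C+S+A) = 15.4² + 12.8² + 11.8² + 2·[15.4·12.8·0.64 + 15.4·11.8·0.35 + 12.8·11.8·0.20] = 540.24 + 439.934 = 980.174.
Under uncorrelated errors the observed covariances equal the true-score covariances, so only the own-variance terms attenuate.
True-score variance = [15.4²·0.71 + 12.8²·0.80 + 11.8²·0.72] + 439.934 = 399.708 + 439.934 = 839.642.
Reliability = 839.642 / 980.174 = 0.857.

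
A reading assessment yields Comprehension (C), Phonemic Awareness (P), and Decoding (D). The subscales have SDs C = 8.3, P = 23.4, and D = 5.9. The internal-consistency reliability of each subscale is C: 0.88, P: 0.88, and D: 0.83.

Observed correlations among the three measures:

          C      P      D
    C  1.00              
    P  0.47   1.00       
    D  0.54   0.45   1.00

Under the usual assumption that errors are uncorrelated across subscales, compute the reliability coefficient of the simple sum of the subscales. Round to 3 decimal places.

Var(C+P+D) = 8.3² + 23.4² + 5.9² + 2·[8.3·23.4·0.47 + 8.3·5.9·0.54 + 23.4·5.9·0.45] = 651.26 + 359.708 = 1010.97.
Because errors are independent across components, Cov(Tᵢ,Tⱼ) = Cov(Xᵢ,Xⱼ); the off-diagonal part of the true-score variance is the same as above.
True-score variance = [8.3²·0.88 + 23.4²·0.88 + 5.9²·0.83] + 359.708 = 571.368 + 359.708 = 931.077.
Reliability = 931.077 / 1010.97 = 0.921.

0.921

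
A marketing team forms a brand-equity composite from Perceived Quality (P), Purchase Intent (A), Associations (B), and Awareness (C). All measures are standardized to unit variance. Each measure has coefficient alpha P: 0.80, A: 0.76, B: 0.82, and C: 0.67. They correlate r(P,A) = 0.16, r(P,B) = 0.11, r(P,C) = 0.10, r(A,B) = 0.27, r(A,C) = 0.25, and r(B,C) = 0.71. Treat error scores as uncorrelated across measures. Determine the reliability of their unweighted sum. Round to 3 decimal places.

Var(P+A+B+C) = 4 + 2·[0.16 + 0.11 + 0.10 + 0.27 + 0.25 + 0.71] = 4 + 3.2 = 7.2.
With uncorrelated errors the cross-covariances are all true-score covariance, so they carry over unchanged; only the diagonal terms shrink to ρᵢσᵢ².
True-score variance = [0.80 + 0.76 + 0.82 + 0.67] + 3.2 = 3.05 + 3.2 = 6.25.
Reliability = 6.25 / 7.2 = 0.868.

0.868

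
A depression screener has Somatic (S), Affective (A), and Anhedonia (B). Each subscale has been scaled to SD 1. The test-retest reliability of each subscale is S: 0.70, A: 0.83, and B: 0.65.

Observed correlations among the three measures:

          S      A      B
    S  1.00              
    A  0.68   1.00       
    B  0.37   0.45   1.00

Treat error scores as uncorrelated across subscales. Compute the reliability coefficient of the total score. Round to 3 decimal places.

Var(S+A+B) = 3 + 2·[0.68 + 0.37 + 0.45] = 3 + 3 = 6.
Under uncorrelated errors the observed covariances equal the true-score covariances, so only the own-variance terms attenuate.
True-score variance = [0.70 + 0.83 + 0.65] + 3 = 2.18 + 3 = 5.18.
Reliability = 5.18 / 6 = 0.863.

0.863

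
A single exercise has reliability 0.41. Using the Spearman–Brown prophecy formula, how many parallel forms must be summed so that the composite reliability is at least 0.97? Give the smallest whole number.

k ≥ ρ*(1−ρ₁)/(ρ₁(1−ρ*)) = 0.97·0.59 / (0.41·0.03) = 46.528.
Smallest integer k = 47.

47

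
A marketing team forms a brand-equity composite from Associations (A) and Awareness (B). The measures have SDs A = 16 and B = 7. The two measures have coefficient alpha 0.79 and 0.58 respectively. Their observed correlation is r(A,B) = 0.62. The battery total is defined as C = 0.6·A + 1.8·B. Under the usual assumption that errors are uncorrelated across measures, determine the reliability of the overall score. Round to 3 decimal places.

0.785

Var(C) = 0.6²·16² + 1.8²·7² + 2·[1.08·16·7·0.62] = 250.92 + 149.99 = 400.91.
Under uncorrelated errors the observed covariances equal the true-score covariances, so only the own-variance terms attenuate.
True-score variance = [0.6²·16²·0.79 + 1.8²·7²·0.58] + 149.99 = 164.887 + 149.99 = 314.878.
Reliability = 314.878 / 400.91 = 0.785.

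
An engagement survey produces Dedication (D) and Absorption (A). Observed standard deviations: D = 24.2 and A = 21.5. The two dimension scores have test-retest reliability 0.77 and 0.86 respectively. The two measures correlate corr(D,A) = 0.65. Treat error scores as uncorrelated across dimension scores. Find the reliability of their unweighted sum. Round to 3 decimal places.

Var(D+A) = 24.2² + 21.5² + 2·[24.2·21.5·0.65] = 1047.89 + 676.39 = 1724.28.
Because errors are independent across components, Cov(Tᵢ,Tⱼ) = Cov(Xᵢ,Xⱼ); the off-diagonal part of the true-score variance is the same as above.
True-score variance = [24.2²·0.77 + 21.5²·0.86] + 676.39 = 848.478 + 676.39 = 1524.87.
Reliability = 1524.87 / 1724.28 = 0.884.

0.884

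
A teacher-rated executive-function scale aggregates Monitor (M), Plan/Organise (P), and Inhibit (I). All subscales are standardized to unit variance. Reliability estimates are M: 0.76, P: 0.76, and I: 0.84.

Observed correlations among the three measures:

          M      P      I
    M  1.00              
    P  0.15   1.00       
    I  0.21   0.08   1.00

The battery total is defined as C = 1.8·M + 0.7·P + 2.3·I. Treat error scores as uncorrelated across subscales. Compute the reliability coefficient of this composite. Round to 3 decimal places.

0.847

Var(C) = 1.8² + 0.7² + 2.3² + 2·[1.26·0.15 + 4.14·0.21 + 1.61·0.08] = 9.02 + 2.3744 = 11.3944.
Under uncorrelated errors the observed covariances equal the true-score covariances, so only the own-variance terms attenuate.
True-score variance = [1.8²·0.76 + 0.7²·0.76 + 2.3²·0.84] + 2.3744 = 7.2784 + 2.3744 = 9.6528.
Reliability = 9.6528 / 11.3944 = 0.847.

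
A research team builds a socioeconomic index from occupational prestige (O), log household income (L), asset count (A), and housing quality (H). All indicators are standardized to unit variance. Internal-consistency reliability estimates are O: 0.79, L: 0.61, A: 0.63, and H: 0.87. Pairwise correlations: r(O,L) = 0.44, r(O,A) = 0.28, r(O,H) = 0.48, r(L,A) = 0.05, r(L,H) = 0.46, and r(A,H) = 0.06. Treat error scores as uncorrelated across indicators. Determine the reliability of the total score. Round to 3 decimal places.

0.854

Var(O+L+A+H) = 4 + 2·[0.44 + 0.28 + 0.48 + 0.05 + 0.46 + 0.06] = 4 + 3.54 = 7.54.
Because errors are independent across components, Cov(Tᵢ,Tⱼ) = Cov(Xᵢ,Xⱼ); the off-diagonal part of the true-score variance is the same as above.
True-score variance = [0.79 + 0.61 + 0.63 + 0.87] + 3.54 = 2.9 + 3.54 = 6.44.
Reliability = 6.44 / 7.54 = 0.854.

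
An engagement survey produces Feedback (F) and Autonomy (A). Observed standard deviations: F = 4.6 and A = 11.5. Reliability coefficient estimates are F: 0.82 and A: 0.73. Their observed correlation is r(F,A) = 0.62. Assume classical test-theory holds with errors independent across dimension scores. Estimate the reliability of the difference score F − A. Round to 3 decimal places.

Var(F−A) = 4.6² + 11.5² − 2·4.6·11.5·0.62 = 153.41 − 65.596 = 87.814.
Because errors are independent across components, Cov(Tᵢ,Tⱼ) = Cov(Xᵢ,Xⱼ); the off-diagonal part of the true-score variance is the same as above.
True-score variance = [4.6²·0.82 + 11.5²·0.73] − 65.596 = 113.894 − 65.596 = 48.2977.
Reliability = 48.2977 / 87.814 = 0.550.

0.550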